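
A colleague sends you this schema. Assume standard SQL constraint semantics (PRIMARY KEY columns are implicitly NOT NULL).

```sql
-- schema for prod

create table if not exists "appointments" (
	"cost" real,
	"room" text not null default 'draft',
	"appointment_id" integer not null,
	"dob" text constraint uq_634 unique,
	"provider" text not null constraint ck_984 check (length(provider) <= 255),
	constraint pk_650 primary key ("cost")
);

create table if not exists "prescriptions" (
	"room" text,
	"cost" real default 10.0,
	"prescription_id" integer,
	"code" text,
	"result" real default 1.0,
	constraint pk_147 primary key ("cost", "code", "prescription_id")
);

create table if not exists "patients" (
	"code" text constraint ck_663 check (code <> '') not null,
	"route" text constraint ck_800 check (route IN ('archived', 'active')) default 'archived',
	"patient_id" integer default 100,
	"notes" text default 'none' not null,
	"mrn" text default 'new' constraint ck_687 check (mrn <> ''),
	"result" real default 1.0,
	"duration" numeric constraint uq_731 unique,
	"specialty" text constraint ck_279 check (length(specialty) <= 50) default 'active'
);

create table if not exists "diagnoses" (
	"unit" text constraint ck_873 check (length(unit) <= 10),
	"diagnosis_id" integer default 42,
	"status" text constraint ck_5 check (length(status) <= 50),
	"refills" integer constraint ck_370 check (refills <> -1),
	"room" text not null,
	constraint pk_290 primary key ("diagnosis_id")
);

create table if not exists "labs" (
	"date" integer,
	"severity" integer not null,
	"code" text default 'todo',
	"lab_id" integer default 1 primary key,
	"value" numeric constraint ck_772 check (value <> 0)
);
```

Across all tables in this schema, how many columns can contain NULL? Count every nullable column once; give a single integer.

15

appointments: 1 nullable (dob — PK (cost) and explicit NOT NULL columns excluded).
prescriptions: 2 nullable (room, result — PK (cost, code, prescription_id) and explicit NOT NULL columns excluded).
patients: 6 nullable (route, patient_id, mrn, result, duration, specialty — PK none and explicit NOT NULL columns excluded).
diagnoses: 3 nullable (unit, status, refills — PK (diagnosis_id) and explicit NOT NULL columns excluded).
labs: 3 nullable (date, code, value — PK (lab_id) and explicit NOT NULL columns excluded).
Total: 1 + 2 + 6 + 3 + 3 = 15.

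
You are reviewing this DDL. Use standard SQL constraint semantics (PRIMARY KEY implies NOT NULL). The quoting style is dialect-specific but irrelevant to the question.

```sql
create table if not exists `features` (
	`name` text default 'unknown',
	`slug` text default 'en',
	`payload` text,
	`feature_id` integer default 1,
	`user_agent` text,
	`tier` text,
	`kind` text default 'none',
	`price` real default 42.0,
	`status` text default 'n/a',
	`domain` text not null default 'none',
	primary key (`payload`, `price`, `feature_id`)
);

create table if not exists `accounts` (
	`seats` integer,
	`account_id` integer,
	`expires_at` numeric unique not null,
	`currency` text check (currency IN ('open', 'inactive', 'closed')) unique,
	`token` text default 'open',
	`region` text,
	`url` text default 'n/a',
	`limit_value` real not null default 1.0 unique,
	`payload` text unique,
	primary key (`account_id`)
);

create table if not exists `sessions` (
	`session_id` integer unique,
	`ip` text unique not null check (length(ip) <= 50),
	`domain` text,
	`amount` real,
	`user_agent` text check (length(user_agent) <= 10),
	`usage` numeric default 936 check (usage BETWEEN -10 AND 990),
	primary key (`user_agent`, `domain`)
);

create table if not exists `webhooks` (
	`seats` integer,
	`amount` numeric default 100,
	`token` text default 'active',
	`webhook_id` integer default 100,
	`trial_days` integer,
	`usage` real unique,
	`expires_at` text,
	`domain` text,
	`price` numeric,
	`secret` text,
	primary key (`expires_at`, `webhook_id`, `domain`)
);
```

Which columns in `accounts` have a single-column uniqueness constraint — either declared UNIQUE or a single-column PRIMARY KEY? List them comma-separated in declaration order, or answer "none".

- seats: no UNIQUE or single-column PK constraint.
- account_id: single-column PRIMARY KEY → unique.
- expires_at: declared UNIQUE → unique.
- currency: declared UNIQUE → unique.
- token: no UNIQUE or single-column PK constraint.
- region: no UNIQUE or single-column PK constraint.
- url: no UNIQUE or single-column PK constraint.
- limit_value: declared UNIQUE → unique.
- payload: declared UNIQUE → unique.

account_id, expires_at, currency, limit_value, payload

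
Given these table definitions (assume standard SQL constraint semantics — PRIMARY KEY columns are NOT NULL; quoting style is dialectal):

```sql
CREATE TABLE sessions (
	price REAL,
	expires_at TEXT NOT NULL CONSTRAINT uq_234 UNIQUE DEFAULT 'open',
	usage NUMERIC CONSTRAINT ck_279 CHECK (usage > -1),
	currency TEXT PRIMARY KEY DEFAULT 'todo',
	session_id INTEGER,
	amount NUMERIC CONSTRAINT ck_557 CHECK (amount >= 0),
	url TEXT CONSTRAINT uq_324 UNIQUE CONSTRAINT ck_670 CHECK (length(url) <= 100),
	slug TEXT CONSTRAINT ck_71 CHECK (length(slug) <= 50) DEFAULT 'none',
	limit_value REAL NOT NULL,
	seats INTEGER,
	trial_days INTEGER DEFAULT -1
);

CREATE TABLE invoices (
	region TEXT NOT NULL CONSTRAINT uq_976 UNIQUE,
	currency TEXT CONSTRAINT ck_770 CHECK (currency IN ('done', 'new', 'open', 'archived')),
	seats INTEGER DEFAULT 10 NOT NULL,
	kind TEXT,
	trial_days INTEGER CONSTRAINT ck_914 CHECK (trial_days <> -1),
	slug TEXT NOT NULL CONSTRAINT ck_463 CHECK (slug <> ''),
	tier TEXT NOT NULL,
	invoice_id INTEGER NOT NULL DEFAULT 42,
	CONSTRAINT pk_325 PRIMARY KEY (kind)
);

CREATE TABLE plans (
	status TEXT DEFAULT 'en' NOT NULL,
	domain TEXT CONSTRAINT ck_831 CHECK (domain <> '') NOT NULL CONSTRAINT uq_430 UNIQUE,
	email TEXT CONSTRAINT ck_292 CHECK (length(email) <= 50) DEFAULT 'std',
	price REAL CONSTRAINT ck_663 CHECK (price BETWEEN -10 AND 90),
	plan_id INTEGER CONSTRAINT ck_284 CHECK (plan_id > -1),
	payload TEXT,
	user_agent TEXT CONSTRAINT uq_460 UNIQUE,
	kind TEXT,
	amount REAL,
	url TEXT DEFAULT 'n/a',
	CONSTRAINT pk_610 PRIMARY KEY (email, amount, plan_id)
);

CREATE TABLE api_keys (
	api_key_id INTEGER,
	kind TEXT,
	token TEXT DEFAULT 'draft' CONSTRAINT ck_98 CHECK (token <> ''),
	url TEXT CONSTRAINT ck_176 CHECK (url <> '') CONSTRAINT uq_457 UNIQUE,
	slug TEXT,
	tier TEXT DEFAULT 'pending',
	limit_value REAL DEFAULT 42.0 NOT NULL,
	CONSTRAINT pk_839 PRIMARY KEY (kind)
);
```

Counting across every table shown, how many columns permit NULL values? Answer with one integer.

20

sessions: 8 nullable (price, usage, session_id, amount, url, slug, seats, trial_days — PK (currency) and explicit NOT NULL columns excluded).
invoices: 2 nullable (currency, trial_days — PK (kind) and explicit NOT NULL columns excluded).
plans: 5 nullable (price, payload, user_agent, kind, url — PK (email, amount, plan_id) and explicit NOT NULL columns excluded).
api_keys: 5 nullable (api_key_id, token, url, slug, tier — PK (kind) and explicit NOT NULL columns excluded).
Total: 8 + 2 + 5 + 5 = 20.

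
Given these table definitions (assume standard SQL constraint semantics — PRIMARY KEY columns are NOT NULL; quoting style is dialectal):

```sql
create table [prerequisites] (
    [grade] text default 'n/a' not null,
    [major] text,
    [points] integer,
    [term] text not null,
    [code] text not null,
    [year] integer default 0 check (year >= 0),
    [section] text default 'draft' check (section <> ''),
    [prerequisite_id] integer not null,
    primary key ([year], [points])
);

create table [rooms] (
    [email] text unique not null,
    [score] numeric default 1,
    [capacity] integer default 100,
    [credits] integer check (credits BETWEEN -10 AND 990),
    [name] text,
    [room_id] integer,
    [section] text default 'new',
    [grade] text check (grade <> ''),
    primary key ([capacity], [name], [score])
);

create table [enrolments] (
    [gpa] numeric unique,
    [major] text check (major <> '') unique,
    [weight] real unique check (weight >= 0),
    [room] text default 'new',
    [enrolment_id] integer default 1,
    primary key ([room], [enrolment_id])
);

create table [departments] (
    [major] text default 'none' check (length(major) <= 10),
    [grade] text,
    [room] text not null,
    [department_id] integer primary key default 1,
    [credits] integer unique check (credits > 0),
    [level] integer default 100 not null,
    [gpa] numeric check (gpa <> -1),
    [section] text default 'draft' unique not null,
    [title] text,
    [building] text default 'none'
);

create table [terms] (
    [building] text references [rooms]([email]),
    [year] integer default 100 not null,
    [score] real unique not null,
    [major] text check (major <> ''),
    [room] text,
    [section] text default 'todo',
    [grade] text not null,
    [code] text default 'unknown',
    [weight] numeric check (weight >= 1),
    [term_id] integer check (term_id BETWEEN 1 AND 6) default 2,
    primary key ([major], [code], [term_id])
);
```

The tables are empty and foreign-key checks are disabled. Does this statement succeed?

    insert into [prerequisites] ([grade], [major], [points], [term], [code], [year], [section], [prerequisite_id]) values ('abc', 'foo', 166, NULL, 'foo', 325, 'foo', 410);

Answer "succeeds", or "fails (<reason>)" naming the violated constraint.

term is explicitly set to NULL, but term is declared NOT NULL.

fails (NOT NULL on term)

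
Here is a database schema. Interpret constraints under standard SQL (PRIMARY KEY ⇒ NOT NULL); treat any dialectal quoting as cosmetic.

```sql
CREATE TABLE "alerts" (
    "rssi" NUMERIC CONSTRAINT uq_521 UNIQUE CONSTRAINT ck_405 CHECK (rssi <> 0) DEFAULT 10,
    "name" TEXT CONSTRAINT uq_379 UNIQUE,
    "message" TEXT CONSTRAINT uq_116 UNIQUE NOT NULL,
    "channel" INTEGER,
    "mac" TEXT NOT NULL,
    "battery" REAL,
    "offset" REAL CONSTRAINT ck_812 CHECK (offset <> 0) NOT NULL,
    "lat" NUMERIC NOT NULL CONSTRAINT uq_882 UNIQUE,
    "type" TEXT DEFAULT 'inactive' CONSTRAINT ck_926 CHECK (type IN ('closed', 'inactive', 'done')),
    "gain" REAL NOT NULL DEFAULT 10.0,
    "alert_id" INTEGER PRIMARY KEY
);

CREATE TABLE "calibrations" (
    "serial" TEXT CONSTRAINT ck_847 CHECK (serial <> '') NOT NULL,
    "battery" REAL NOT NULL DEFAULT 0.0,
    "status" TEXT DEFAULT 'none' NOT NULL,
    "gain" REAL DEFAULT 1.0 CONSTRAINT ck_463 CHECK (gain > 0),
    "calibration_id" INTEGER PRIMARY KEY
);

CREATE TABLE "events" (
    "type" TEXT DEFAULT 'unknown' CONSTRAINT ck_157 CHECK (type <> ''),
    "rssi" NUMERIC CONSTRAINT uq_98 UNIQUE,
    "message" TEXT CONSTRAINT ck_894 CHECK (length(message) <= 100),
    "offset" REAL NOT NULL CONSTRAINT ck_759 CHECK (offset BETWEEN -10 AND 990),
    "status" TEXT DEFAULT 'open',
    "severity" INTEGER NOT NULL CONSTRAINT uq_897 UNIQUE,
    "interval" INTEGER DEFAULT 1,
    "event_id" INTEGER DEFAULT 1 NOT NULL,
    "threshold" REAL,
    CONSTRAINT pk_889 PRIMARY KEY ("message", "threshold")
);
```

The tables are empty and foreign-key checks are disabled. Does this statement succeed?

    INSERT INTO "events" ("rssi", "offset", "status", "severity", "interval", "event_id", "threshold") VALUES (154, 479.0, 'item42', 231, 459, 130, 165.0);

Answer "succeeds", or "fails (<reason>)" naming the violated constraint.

fails (NOT NULL on message)

message is omitted from the column list and has no DEFAULT, so it would receive NULL.
But message is part of the PRIMARY KEY (implied NOT NULL).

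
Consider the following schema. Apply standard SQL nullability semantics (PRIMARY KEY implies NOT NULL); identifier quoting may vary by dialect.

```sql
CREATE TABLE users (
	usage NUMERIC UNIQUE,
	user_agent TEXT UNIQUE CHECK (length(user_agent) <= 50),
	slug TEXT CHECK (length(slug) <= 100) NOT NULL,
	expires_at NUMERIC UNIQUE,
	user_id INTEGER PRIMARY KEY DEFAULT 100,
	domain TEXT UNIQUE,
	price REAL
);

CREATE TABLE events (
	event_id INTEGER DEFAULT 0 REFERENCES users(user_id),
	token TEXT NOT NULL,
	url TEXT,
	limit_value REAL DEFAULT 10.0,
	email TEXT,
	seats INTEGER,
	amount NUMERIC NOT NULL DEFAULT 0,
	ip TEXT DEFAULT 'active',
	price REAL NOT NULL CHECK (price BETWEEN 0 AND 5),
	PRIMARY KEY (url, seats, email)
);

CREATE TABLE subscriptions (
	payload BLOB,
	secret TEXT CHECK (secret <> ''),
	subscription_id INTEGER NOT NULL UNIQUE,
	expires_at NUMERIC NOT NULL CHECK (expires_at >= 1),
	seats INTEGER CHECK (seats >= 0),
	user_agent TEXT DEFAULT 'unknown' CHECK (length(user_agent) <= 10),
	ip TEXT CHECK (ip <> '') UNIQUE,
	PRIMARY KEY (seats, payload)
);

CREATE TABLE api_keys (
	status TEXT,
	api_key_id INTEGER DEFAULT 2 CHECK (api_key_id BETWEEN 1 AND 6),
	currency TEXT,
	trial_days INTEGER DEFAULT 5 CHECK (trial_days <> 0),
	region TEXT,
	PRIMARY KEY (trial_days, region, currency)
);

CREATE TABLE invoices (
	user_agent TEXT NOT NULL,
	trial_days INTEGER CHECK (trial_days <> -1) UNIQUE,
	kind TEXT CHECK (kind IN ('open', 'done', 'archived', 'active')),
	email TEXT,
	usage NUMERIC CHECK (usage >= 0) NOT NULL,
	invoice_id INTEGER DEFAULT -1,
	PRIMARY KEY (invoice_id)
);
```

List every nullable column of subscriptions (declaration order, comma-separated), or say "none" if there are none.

secret, user_agent, ip

- payload: part of the PRIMARY KEY, which implies NOT NULL → not nullable.
- secret: CHECK does not forbid NULL (a CHECK constraint passes when its expression is NULL) → nullable.
- subscription_id: declared NOT NULL → not nullable.
- expires_at: declared NOT NULL → not nullable.
- seats: part of the PRIMARY KEY, which implies NOT NULL → not nullable.
- user_agent: CHECK does not forbid NULL (a CHECK constraint passes when its expression is NULL) → nullable.
- ip: CHECK does not forbid NULL (a CHECK constraint passes when its expression is NULL) → nullable.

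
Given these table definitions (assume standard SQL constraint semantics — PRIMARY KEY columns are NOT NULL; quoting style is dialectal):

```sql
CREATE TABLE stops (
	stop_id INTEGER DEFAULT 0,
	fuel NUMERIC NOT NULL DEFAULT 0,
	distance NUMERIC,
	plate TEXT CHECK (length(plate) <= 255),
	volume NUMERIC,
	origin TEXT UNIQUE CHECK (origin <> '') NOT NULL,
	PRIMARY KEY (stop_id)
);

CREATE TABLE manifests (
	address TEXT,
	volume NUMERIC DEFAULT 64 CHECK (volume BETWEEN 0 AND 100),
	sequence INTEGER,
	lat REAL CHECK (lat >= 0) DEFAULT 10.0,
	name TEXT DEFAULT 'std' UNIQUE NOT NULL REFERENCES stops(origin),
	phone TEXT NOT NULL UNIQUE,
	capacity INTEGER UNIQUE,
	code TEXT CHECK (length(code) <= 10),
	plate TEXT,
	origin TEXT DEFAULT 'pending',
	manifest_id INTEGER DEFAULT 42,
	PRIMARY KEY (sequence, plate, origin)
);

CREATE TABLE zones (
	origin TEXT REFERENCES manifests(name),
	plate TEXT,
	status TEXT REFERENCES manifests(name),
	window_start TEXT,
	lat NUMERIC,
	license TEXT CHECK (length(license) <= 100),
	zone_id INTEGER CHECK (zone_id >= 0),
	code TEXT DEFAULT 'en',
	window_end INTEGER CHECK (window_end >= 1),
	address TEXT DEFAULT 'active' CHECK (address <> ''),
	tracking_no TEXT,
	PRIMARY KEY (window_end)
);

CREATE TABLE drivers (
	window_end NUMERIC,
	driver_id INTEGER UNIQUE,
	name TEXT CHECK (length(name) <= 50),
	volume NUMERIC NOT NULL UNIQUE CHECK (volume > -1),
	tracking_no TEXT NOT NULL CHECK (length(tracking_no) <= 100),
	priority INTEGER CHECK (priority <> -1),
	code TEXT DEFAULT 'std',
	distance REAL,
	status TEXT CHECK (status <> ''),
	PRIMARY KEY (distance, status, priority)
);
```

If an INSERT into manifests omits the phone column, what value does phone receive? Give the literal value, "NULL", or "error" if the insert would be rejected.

phone has no DEFAULT clause.
Omitting it would insert NULL, but it is declared NOT NULL, so the INSERT fails.

error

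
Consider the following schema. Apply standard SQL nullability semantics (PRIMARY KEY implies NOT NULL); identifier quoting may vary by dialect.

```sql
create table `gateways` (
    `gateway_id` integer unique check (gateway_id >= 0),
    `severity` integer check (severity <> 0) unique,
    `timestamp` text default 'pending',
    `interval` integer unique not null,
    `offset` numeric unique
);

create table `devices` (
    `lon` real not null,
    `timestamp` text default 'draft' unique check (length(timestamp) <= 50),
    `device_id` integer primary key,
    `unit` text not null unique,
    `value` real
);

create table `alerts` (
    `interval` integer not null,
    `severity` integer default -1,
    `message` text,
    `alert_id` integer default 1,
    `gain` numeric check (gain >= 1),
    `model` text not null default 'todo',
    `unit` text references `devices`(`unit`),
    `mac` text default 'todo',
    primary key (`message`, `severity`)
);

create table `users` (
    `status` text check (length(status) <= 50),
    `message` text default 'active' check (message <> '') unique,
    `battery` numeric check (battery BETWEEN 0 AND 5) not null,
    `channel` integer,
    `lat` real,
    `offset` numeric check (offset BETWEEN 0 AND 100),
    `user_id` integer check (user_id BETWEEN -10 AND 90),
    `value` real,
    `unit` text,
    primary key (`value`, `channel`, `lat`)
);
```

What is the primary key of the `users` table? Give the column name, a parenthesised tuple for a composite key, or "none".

(value, channel, lat)

A table-level PRIMARY KEY clause names 3 columns: value, channel, lat.
This is a composite key — the combination is unique, not each column individually.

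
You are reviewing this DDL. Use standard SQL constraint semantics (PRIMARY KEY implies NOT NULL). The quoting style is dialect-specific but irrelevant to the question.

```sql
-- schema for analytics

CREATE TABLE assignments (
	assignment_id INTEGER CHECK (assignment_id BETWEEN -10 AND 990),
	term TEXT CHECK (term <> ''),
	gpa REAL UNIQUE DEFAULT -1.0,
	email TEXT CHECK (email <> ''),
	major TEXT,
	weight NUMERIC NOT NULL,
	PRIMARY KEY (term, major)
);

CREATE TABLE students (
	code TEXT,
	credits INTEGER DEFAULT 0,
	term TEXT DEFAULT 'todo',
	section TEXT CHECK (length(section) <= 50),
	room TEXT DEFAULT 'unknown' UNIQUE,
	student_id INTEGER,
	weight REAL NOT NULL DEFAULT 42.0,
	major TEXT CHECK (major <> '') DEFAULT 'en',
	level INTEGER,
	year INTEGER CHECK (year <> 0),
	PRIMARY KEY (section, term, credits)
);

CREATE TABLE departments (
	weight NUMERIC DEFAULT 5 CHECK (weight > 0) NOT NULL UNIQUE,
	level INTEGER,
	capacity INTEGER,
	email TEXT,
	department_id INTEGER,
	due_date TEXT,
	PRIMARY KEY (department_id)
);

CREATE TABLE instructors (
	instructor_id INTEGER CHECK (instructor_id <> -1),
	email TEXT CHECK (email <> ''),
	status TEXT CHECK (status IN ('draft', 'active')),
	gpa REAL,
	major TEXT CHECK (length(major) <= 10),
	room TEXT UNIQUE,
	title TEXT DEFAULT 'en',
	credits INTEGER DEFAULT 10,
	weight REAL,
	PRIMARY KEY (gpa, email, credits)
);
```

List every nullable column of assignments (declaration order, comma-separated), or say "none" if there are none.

- assignment_id: CHECK does not forbid NULL (a CHECK constraint passes when its expression is NULL) → nullable.
- term: part of the PRIMARY KEY, which implies NOT NULL → not nullable.
- gpa: UNIQUE does not imply NOT NULL → nullable.
- email: CHECK does not forbid NULL (a CHECK constraint passes when its expression is NULL) → nullable.
- major: part of the PRIMARY KEY, which implies NOT NULL → not nullable.
- weight: declared NOT NULL → not nullable.

assignment_id, gpa, email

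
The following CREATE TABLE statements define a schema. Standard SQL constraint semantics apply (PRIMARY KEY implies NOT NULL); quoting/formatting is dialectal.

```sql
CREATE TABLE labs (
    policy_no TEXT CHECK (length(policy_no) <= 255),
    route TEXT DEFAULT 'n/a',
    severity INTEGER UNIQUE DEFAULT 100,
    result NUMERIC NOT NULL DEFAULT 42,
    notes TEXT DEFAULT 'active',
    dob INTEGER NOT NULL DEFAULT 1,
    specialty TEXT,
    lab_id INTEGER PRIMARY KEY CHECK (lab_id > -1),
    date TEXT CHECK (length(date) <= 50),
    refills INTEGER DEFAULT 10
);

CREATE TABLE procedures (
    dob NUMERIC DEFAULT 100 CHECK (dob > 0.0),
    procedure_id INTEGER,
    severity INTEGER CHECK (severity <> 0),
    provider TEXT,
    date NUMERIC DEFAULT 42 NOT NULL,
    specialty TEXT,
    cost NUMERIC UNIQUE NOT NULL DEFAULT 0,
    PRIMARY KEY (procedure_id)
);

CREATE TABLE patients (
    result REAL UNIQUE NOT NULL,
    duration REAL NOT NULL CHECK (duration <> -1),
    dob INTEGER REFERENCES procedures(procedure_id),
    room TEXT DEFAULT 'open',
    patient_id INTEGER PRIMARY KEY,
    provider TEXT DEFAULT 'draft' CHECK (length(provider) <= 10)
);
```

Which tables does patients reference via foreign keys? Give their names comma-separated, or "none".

procedures

- dob REFERENCES procedures(procedure_id).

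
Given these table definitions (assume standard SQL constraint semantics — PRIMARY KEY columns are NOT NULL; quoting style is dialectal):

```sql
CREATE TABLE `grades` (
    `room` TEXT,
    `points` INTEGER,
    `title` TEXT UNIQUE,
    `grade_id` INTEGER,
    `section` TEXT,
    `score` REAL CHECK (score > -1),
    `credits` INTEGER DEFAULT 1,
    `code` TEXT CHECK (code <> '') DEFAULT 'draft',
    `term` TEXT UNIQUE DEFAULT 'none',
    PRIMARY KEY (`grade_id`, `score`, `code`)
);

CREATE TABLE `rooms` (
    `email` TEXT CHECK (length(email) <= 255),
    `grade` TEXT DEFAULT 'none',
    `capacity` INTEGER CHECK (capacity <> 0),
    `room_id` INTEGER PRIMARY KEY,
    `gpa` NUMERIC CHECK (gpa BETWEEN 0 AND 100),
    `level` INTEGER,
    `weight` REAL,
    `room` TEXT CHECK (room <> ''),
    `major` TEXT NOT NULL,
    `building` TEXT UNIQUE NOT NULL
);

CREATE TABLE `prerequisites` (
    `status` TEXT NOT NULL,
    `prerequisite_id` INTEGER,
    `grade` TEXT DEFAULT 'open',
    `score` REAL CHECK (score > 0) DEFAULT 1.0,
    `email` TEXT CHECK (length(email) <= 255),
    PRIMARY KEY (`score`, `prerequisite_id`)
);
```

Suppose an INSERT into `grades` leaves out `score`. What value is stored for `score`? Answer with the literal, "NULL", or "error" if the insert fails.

error

score has no DEFAULT clause.
Omitting it would insert NULL, but it is part of the PRIMARY KEY, so the INSERT fails.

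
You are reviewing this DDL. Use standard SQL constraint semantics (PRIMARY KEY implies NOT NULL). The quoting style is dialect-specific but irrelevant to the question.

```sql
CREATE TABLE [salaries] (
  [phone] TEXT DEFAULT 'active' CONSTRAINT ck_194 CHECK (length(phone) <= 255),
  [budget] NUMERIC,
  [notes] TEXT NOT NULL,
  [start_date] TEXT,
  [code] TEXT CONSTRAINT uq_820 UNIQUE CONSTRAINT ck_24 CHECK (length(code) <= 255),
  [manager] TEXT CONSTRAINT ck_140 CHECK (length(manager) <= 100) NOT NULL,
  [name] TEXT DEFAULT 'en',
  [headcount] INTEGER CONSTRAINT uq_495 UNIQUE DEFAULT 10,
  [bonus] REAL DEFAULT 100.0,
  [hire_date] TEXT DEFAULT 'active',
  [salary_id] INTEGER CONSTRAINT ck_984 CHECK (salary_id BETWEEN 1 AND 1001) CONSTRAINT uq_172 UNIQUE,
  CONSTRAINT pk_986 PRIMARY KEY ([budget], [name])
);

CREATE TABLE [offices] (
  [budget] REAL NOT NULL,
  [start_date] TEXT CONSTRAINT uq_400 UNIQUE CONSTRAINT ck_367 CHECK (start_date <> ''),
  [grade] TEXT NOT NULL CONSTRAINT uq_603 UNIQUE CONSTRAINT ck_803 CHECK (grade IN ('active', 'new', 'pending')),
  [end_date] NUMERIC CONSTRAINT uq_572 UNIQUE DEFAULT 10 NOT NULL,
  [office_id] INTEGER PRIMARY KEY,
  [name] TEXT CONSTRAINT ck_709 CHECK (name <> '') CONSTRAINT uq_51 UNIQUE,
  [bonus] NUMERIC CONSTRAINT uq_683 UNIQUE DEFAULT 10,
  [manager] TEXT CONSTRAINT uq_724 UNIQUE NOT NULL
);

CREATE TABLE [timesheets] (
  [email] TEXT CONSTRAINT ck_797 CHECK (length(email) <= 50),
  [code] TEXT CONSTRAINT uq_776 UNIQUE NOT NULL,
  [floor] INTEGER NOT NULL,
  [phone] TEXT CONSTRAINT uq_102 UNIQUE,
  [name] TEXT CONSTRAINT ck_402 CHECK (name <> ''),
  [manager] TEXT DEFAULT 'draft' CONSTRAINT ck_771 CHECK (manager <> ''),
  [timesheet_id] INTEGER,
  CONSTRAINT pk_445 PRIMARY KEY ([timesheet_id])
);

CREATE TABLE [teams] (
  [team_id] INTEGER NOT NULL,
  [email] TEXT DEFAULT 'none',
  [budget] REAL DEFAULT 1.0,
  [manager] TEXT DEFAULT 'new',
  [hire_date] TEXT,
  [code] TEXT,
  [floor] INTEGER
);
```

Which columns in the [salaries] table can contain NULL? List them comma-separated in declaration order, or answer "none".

phone, start_date, code, headcount, bonus, hire_date, salary_id

- phone: CHECK does not forbid NULL (a CHECK constraint passes when its expression is NULL) → nullable.
- budget: part of the PRIMARY KEY, which implies NOT NULL → not nullable.
- notes: declared NOT NULL → not nullable.
- start_date: no NOT NULL constraint applies → nullable.
- code: CHECK does not forbid NULL (a CHECK constraint passes when its expression is NULL) → nullable.
- manager: declared NOT NULL → not nullable.
- name: part of the PRIMARY KEY, which implies NOT NULL → not nullable.
- headcount: UNIQUE does not imply NOT NULL → nullable.
- bonus: DEFAULT only fills an omitted column; an explicit NULL is still allowed → nullable.
- hire_date: DEFAULT only fills an omitted column; an explicit NULL is still allowed → nullable.
- salary_id: CHECK does not forbid NULL (a CHECK constraint passes when its expression is NULL) → nullable.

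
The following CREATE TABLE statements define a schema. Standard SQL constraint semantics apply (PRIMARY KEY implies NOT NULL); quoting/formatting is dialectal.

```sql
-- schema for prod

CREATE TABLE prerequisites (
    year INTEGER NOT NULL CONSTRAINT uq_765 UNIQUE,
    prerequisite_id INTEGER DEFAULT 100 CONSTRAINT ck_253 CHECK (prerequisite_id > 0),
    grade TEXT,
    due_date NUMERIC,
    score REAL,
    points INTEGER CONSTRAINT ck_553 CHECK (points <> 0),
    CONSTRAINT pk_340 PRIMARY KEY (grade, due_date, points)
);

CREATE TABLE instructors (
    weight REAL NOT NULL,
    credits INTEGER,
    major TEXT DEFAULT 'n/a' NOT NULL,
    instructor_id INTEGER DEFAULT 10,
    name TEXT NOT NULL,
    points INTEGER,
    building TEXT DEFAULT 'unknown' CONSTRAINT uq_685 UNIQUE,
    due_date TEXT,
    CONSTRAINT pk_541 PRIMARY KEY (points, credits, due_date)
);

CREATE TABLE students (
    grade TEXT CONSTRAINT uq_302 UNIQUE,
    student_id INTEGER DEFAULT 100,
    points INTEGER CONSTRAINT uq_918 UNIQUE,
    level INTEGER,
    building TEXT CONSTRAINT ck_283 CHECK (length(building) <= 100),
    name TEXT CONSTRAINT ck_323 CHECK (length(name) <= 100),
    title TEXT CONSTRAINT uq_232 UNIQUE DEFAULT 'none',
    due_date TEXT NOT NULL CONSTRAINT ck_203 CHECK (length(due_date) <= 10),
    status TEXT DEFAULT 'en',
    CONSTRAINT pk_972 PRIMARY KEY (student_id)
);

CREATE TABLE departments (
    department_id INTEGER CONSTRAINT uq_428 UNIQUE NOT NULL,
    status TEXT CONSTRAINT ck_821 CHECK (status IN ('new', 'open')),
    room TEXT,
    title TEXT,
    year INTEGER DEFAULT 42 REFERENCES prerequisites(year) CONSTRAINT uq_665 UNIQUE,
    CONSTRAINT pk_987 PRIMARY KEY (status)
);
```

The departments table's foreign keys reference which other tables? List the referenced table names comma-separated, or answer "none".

prerequisites

- year REFERENCES prerequisites(year).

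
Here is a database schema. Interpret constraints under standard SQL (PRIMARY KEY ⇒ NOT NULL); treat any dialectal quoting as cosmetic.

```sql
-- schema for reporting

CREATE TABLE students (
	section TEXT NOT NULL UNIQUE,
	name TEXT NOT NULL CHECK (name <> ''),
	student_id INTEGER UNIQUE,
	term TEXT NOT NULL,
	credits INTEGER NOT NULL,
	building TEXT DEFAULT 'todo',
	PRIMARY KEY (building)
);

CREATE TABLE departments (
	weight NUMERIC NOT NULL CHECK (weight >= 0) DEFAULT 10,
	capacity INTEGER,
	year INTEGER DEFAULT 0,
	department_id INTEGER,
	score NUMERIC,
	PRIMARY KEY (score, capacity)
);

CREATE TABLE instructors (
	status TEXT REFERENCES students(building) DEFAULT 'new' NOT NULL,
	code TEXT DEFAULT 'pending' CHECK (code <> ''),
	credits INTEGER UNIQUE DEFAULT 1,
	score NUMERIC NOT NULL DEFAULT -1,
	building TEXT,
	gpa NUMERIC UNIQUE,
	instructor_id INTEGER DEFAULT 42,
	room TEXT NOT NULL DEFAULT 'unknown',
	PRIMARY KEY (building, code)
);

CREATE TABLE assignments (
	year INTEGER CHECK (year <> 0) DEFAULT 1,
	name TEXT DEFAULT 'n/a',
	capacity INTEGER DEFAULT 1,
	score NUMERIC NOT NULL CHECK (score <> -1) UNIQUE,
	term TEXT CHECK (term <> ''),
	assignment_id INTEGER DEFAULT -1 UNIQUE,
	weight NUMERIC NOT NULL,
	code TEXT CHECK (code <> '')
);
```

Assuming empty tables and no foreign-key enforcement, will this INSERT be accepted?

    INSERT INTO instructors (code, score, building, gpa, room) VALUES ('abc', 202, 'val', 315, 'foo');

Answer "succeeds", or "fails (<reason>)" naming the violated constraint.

NOT NULL columns: building is supplied; code is supplied; room is supplied; score is supplied; status defaults to 'new'.
CHECK constraints: 'abc' satisfies (code <> '').
No constraint is violated.

succeeds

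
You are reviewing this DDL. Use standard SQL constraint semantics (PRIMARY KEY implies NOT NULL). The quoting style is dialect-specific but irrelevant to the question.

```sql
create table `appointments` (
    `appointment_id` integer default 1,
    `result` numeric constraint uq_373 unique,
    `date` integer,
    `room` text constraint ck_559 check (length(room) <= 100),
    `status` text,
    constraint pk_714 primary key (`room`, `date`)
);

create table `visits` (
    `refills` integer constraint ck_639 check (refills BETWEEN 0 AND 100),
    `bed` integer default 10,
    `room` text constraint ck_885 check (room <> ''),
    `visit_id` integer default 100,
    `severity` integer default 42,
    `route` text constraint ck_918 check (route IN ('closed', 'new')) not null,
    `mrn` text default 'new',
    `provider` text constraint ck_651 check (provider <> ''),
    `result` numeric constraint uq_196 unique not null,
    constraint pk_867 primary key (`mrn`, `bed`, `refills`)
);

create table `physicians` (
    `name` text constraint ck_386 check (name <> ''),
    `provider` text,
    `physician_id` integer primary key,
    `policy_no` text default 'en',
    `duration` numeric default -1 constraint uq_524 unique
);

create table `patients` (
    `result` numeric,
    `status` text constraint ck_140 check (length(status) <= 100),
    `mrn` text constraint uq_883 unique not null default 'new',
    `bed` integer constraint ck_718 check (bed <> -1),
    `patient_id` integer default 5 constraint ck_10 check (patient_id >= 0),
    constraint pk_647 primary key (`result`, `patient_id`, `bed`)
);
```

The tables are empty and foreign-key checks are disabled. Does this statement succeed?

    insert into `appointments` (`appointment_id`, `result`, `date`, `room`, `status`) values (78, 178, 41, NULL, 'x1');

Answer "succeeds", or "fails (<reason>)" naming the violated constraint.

room is explicitly set to NULL, but room is part of the PRIMARY KEY (implied NOT NULL).

fails (NOT NULL on room)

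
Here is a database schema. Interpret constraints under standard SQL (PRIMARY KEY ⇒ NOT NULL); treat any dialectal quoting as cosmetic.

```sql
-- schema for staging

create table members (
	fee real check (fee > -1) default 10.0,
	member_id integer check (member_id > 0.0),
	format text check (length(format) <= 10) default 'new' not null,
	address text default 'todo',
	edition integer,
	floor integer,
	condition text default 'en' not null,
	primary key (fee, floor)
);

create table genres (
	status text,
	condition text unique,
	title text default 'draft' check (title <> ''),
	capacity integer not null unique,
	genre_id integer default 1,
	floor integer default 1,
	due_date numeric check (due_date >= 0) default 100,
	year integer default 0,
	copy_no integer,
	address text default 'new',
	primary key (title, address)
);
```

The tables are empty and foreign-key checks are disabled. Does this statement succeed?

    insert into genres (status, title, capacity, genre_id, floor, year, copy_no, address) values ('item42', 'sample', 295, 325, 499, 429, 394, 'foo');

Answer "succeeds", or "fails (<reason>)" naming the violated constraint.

succeeds

NOT NULL columns: address is supplied; capacity is supplied; title is supplied.
CHECK constraints: 'sample' satisfies (title <> '').
No constraint is violated.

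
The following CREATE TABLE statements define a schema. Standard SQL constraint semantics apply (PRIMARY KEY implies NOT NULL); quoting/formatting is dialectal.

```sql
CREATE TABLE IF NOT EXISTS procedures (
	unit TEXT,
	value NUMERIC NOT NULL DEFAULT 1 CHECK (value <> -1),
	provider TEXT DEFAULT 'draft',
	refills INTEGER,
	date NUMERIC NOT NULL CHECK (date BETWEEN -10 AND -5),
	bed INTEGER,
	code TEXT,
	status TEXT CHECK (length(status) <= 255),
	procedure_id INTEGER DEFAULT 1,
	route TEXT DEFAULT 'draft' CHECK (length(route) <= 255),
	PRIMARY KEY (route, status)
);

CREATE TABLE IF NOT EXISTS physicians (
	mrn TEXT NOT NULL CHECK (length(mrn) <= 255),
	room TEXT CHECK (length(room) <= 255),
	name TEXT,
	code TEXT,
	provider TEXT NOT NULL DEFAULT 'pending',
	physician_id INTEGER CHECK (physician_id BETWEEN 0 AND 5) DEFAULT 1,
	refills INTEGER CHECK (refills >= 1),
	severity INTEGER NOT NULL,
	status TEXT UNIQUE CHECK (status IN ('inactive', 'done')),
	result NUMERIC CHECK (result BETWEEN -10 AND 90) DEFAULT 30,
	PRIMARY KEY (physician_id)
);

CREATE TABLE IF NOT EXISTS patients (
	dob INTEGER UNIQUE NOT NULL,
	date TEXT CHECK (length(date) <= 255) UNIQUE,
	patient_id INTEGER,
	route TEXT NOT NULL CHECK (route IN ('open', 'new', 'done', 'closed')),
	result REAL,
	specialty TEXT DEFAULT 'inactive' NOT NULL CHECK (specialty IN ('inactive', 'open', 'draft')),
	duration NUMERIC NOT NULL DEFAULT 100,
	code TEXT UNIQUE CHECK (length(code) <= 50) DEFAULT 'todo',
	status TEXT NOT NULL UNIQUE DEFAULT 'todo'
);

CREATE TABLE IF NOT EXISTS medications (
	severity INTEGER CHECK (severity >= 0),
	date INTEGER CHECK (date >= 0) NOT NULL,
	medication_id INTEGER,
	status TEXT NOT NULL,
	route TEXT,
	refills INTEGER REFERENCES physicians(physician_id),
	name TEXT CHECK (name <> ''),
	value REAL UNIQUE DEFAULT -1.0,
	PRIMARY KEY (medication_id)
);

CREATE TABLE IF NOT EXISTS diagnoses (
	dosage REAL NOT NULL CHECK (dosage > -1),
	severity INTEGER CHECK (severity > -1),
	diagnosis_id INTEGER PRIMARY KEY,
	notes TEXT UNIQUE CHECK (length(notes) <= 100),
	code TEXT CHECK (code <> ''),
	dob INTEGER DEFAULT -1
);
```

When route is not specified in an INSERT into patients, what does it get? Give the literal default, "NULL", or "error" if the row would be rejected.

error

route has no DEFAULT clause.
Omitting it would insert NULL, but it is declared NOT NULL, so the INSERT fails.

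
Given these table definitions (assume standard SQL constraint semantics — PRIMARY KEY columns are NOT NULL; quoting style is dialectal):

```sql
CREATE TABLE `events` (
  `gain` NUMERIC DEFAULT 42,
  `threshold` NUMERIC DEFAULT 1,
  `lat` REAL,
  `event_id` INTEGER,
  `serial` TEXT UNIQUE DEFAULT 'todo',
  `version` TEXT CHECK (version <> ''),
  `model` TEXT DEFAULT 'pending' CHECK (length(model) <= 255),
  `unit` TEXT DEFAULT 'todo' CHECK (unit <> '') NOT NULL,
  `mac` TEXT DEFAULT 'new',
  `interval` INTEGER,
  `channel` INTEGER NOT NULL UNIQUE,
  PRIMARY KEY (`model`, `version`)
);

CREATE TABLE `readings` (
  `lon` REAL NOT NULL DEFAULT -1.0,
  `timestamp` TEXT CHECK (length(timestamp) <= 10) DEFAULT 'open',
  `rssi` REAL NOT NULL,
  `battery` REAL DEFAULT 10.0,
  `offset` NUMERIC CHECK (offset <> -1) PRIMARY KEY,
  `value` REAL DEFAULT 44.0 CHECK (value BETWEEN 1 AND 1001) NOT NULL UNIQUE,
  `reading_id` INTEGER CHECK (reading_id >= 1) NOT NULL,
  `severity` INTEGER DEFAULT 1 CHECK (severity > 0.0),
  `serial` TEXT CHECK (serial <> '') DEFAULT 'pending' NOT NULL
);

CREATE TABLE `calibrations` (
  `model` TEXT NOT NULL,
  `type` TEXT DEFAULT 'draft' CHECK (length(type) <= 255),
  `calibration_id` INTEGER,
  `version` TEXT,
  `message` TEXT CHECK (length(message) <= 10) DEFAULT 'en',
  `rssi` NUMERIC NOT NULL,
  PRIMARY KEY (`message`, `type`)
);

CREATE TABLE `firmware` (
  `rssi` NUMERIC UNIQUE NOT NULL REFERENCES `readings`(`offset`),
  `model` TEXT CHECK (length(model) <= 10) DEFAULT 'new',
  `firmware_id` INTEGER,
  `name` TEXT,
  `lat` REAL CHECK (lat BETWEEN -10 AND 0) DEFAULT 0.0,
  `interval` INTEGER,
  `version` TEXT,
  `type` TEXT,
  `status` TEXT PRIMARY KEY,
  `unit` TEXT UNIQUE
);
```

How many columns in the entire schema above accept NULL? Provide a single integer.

20

events: 7 nullable (gain, threshold, lat, event_id, serial, mac, interval — PK (model, version) and explicit NOT NULL columns excluded).
readings: 3 nullable (timestamp, battery, severity — PK (offset) and explicit NOT NULL columns excluded).
calibrations: 2 nullable (calibration_id, version — PK (message, type) and explicit NOT NULL columns excluded).
firmware: 8 nullable (model, firmware_id, name, lat, interval, version, type, unit — PK (status) and explicit NOT NULL columns excluded).
Total: 7 + 3 + 2 + 8 = 20.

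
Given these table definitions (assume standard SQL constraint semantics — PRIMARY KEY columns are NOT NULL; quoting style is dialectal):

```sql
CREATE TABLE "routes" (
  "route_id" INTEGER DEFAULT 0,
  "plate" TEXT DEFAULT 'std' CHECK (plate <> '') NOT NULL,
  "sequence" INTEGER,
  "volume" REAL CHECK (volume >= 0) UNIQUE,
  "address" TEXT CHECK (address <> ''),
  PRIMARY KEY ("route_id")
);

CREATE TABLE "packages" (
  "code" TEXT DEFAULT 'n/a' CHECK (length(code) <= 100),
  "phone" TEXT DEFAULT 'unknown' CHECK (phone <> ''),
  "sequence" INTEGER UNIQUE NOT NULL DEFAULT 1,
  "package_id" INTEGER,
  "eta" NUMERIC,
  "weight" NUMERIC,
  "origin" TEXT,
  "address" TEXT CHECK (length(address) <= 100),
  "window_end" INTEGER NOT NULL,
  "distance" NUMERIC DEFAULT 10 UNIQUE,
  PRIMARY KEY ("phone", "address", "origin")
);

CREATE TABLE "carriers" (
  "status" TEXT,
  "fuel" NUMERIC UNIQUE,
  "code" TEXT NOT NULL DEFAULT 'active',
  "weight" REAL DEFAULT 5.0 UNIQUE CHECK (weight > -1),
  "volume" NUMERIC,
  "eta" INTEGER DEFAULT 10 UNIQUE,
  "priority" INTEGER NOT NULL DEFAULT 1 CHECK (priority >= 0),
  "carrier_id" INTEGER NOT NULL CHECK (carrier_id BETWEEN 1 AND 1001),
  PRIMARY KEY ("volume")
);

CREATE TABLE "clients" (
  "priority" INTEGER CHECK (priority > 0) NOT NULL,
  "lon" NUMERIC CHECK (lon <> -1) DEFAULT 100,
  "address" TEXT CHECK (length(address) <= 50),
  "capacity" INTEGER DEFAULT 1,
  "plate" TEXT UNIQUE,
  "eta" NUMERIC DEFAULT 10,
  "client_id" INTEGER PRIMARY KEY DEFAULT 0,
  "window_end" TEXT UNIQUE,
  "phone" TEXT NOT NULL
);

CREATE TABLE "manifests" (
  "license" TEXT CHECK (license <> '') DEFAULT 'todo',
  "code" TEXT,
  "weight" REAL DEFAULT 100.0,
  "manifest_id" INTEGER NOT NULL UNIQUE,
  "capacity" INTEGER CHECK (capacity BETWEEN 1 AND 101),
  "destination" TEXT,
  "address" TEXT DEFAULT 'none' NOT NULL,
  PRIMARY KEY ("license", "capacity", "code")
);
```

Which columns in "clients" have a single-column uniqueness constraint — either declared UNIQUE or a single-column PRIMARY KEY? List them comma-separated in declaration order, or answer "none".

- priority: no UNIQUE or single-column PK constraint.
- lon: no UNIQUE or single-column PK constraint.
- address: no UNIQUE or single-column PK constraint.
- capacity: no UNIQUE or single-column PK constraint.
- plate: declared UNIQUE → unique.
- eta: no UNIQUE or single-column PK constraint.
- client_id: single-column PRIMARY KEY → unique.
- window_end: declared UNIQUE → unique.
- phone: no UNIQUE or single-column PK constraint.

plate, client_id, window_end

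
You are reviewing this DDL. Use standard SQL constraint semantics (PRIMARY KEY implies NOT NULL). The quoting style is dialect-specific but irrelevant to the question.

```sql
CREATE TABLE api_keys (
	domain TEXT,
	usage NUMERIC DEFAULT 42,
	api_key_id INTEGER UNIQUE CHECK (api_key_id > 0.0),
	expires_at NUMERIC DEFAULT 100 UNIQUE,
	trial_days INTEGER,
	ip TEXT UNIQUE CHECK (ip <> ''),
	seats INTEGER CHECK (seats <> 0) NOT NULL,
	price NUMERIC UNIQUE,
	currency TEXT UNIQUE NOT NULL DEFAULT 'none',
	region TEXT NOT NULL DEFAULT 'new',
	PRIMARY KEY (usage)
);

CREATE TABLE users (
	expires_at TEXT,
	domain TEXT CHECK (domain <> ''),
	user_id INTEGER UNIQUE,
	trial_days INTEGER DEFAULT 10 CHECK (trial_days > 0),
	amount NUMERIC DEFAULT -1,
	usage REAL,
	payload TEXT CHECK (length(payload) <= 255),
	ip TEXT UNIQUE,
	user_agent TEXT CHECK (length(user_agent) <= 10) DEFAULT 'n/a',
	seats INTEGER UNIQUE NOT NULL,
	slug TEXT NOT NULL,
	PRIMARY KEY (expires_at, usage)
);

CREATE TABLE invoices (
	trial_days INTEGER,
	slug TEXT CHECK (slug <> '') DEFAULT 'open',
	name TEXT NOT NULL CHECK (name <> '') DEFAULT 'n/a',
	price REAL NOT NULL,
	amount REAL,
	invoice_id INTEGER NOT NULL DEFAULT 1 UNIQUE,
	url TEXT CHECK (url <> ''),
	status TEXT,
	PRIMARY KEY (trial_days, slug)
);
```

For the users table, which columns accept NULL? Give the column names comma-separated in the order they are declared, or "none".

- expires_at: part of the PRIMARY KEY, which implies NOT NULL → not nullable.
- domain: CHECK does not forbid NULL (a CHECK constraint passes when its expression is NULL) → nullable.
- user_id: UNIQUE does not imply NOT NULL → nullable.
- trial_days: CHECK does not forbid NULL (a CHECK constraint passes when its expression is NULL) → nullable.
- amount: DEFAULT only fills an omitted column; an explicit NULL is still allowed → nullable.
- usage: part of the PRIMARY KEY, which implies NOT NULL → not nullable.
- payload: CHECK does not forbid NULL (a CHECK constraint passes when its expression is NULL) → nullable.
- ip: UNIQUE does not imply NOT NULL → nullable.
- user_agent: CHECK does not forbid NULL (a CHECK constraint passes when its expression is NULL) → nullable.
- seats: declared NOT NULL → not nullable.
- slug: declared NOT NULL → not nullable.

domain, user_id, trial_days, amount, payload, ip, user_agent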